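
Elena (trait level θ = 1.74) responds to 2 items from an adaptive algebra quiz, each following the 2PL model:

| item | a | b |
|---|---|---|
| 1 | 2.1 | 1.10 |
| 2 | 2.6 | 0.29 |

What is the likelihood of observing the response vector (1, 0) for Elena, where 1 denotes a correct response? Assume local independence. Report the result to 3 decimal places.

0.018

P(θ) = 1 / (1 + exp(−a(θ − b)))
P_1 = 1/(1+e^{-1.3440}) = 0.7931
P_2 = 1/(1+e^{-3.7700}) = 0.9775
L = P_1 × (1−P_2) = 0.7931 × 0.0225 = 0.01787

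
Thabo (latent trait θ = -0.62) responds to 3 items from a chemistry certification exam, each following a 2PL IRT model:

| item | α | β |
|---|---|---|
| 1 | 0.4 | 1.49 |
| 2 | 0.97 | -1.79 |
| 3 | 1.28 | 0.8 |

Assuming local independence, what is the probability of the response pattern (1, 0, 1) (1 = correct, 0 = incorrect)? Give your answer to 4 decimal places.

0.0102

P(θ) = 1 / (1 + exp(−α(θ − β)))
P_1 = 1/(1+e^{0.8440}) = 0.3007
P_2 = 1/(1+e^{-1.1349}) = 0.7567
P_3 = 1/(1+e^{1.8176}) = 0.1397
L = P_1 × (1−P_2) × P_3 = 0.3007 × 0.2433 × 0.1397 = 0.01022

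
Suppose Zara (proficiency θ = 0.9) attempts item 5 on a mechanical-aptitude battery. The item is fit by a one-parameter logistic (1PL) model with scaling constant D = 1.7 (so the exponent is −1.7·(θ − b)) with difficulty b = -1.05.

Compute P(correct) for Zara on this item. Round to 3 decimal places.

0.965

P(θ) = 1 / (1 + exp(−D·(θ − b)))
Exponent: 1.7 × (0.9 − (-1.05)) = 3.3150
1/(1 + e^{-3.3150}) = 0.9649
P = 0.9649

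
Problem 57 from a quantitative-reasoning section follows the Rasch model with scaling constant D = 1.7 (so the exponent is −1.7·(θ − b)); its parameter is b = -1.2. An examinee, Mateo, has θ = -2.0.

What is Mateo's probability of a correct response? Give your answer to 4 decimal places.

P(θ) = 1 / (1 + exp(−D·(θ − b)))
Exponent: 1.7 × (-2.0 − (-1.2)) = -1.3600
1/(1 + e^{1.3600}) = 0.2042
P = 0.2042

0.2042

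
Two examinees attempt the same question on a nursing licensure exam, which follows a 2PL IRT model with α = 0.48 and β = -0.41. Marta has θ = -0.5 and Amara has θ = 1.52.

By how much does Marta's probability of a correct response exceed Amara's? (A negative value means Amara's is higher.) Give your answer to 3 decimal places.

-0.227

P(θ) = 1 / (1 + exp(−α(θ − β)))
P(Marta) = 0.4892  [exponent -0.0432]
P(Amara) = 0.7163  [exponent 0.9264]
Difference = 0.4892 − 0.7163 = -0.2271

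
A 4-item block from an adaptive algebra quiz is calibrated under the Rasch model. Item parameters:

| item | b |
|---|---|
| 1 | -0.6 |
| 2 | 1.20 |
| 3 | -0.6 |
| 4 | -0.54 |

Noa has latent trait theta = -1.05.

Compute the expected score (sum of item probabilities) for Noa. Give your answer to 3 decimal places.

1.249

P(theta) = 1 / (1 + exp(−(theta − b)))
P_1 = 1/(1+e^{0.4500}) = 0.3894
P_2 = 1/(1+e^{2.2500}) = 0.0953
P_3 = 1/(1+e^{0.4500}) = 0.3894
P_4 = 1/(1+e^{0.5100}) = 0.3752
E[score] = 0.3894 + 0.0953 + 0.3894 + 0.3752 = 1.2493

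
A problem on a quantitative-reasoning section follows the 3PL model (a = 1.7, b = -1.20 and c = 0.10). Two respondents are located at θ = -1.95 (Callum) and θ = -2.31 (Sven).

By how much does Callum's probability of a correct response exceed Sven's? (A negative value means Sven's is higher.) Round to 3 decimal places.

0.078

P(θ) = c + (1 − c) · 1 / (1 + exp(−a(θ − b)))
P(Callum) = 0.2966  [exponent -1.2750]
P(Sven) = 0.2184  [exponent -1.8870]
Difference = 0.2966 − 0.2184 = 0.0781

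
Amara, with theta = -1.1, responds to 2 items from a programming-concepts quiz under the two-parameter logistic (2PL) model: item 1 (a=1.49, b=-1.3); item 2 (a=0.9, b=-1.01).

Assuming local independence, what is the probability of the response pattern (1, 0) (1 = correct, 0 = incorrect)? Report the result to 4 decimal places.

0.2986

P(theta) = 1 / (1 + exp(−a(theta − b)))
P_1 = 1/(1+e^{-0.2980}) = 0.5740
P_2 = 1/(1+e^{0.0810}) = 0.4798
L = P_1 × (1−P_2) = 0.5740 × 0.5202 = 0.29859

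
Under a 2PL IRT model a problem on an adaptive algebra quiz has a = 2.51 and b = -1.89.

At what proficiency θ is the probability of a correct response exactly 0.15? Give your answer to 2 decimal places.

-2.58

P(θ) = 1 / (1 + exp(−a(θ − b)))
logit = ln(0.1500/0.8500) = -1.7346
θ = b + logit/(a) = -1.89 + (-1.7346)/2.5100 = -2.5811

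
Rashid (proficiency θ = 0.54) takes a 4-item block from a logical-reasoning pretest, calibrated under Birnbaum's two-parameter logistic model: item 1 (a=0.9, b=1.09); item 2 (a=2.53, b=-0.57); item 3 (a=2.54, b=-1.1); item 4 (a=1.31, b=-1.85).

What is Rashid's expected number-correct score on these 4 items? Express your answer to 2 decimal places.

3.26

P(θ) = 1 / (1 + exp(−a(θ − b)))
P_1 = 1/(1+e^{0.4950}) = 0.3787
P_2 = 1/(1+e^{-2.8083}) = 0.9431
P_3 = 1/(1+e^{-4.1656}) = 0.9847
P_4 = 1/(1+e^{-3.1309}) = 0.9581
E[score] = 0.3787 + 0.9431 + 0.9847 + 0.9581 = 3.2647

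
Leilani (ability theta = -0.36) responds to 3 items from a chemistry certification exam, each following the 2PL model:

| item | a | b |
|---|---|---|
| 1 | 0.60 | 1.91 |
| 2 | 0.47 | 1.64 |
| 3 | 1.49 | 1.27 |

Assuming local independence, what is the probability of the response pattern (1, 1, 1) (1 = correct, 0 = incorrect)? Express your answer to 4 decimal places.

P(theta) = 1 / (1 + exp(−a(theta − b)))
P_1 = 1/(1+e^{1.3620}) = 0.2039
P_2 = 1/(1+e^{0.9400}) = 0.2809
P_3 = 1/(1+e^{2.4287}) = 0.0810
L = P_1 × P_2 × P_3 = 0.2039 × 0.2809 × 0.0810 = 0.00464

0.0046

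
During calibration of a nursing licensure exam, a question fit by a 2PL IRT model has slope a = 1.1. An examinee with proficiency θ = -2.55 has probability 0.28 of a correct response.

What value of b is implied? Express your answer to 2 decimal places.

-1.69

P(θ) = 1 / (1 + exp(−a(θ − b)))
logit(0.28) = ln(0.28/0.72) = -0.9445
b = θ − logit/(a) = -2.55 − (-0.9445)/1.1000 = -1.6914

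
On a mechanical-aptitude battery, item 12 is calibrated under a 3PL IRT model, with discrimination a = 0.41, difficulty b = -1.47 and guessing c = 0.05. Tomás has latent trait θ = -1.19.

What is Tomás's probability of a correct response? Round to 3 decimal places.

P(θ) = c + (1 − c) · 1 / (1 + exp(−a(θ − b)))
Exponent: 0.41 × (-1.19 − (-1.47)) = 0.1148
1/(1 + e^{-0.1148}) = 0.5287
P = 0.05 + 0.95 × 0.5287 = 0.5522

0.552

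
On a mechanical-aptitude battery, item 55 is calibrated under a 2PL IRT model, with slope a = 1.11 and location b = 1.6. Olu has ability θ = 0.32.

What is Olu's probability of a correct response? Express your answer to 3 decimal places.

P(θ) = 1 / (1 + exp(−a(θ − b)))
Exponent: 1.11 × (0.32 − 1.6) = -1.4208
1/(1 + e^{1.4208}) = 0.1945

0.195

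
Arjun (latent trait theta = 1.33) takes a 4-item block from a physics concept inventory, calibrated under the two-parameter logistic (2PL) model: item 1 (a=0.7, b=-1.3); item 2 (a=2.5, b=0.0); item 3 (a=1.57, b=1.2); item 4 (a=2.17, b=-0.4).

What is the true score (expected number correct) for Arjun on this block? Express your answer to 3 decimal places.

P(theta) = 1 / (1 + exp(−a(theta − b)))
P_1 = 1/(1+e^{-1.8410}) = 0.8631
P_2 = 1/(1+e^{-3.3250}) = 0.9653
P_3 = 1/(1+e^{-0.2041}) = 0.5508
P_4 = 1/(1+e^{-3.7541}) = 0.9771
E[score] = 0.8631 + 0.9653 + 0.5508 + 0.9771 = 3.3563

3.356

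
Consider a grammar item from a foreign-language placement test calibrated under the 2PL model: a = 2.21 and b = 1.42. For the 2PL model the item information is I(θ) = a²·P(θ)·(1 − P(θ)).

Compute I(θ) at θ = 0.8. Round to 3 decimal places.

P = 1/(1+e^{1.3702}) = 0.2026
P(1−P) = 0.2026 × 0.7974 = 0.1615
I = a² × P(1−P) = 2.21² × 0.1615 = 0.78901

0.789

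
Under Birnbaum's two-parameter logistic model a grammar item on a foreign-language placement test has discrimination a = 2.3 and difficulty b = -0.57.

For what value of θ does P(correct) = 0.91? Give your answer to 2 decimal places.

P(θ) = 1 / (1 + exp(−a(θ − b)))
logit = ln(0.9100/0.0900) = 2.3136
θ = b + logit/(a) = -0.57 + 2.3136/2.3000 = 0.4359

0.44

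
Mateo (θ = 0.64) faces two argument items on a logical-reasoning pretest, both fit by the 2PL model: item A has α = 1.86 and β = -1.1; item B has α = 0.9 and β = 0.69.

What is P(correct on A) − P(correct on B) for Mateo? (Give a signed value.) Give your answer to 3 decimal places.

P(θ) = 1 / (1 + exp(−α(θ − β)))
P_A = 0.9622
P_B = 0.4888
P_A − P_B = 0.4734

0.473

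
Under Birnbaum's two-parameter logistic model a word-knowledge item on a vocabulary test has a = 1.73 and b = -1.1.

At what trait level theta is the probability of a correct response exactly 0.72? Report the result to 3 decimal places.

P(theta) = 1 / (1 + exp(−a(theta − b)))
logit = ln(0.7200/0.2800) = 0.9445
theta = b + logit/(a) = -1.1 + 0.9445/1.7300 = -0.5541

-0.554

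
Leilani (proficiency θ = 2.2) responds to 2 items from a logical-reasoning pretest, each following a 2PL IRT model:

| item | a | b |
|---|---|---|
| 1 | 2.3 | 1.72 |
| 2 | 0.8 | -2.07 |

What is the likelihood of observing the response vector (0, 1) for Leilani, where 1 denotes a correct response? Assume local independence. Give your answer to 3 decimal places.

P(θ) = 1 / (1 + exp(−a(θ − b)))
P_1 = 1/(1+e^{-1.1040}) = 0.7510
P_2 = 1/(1+e^{-3.4160}) = 0.9682
L = (1−P_1) × P_2 = 0.2490 × 0.9682 = 0.24107

0.241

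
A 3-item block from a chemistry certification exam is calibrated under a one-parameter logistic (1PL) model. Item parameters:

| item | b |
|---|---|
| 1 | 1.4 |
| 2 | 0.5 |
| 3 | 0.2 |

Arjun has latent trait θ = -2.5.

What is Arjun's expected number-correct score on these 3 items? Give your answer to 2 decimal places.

P(θ) = 1 / (1 + exp(−(θ − b)))
P_1 = 1/(1+e^{3.9000}) = 0.0198
P_2 = 1/(1+e^{3.0000}) = 0.0474
P_3 = 1/(1+e^{2.7000}) = 0.0630
E[score] = 0.0198 + 0.0474 + 0.0630 = 0.1302

0.13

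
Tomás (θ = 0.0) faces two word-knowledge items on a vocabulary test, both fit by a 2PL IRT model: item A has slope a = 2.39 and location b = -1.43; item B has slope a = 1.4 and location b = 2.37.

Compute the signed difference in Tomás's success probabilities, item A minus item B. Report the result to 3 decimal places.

0.933

P(θ) = 1 / (1 + exp(−a(θ − b)))
P_A = 0.9683
P_B = 0.0350
P_A − P_B = 0.9333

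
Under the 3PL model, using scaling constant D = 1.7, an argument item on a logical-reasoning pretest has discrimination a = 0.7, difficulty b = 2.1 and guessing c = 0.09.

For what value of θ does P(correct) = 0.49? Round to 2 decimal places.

1.90

P(θ) = c + (1 − c) · 1 / (1 + exp(−D·a(θ − b)))
Remove guessing floor: (0.49 − 0.09)/(1 − 0.09) = 0.4396
logit = ln(0.4396/0.5604) = -0.2429
θ = b + logit/(1.7·a) = 2.1 + (-0.2429)/1.1900 = 1.8958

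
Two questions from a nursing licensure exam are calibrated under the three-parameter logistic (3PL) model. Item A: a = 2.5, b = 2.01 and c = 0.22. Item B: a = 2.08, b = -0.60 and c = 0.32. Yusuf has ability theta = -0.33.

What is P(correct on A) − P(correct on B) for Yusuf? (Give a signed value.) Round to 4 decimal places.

P(theta) = c + (1 − c) · 1 / (1 + exp(−a(theta − b)))
P_A = 0.2222
P_B = 0.7530
P_A − P_B = -0.5308

-0.5308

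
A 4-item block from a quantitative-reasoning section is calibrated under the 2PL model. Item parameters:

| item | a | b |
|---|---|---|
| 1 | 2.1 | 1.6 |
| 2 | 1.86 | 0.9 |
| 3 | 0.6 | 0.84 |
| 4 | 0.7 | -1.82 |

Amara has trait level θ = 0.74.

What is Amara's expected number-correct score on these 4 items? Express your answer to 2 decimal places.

1.91

P(θ) = 1 / (1 + exp(−a(θ − b)))
P_1 = 1/(1+e^{1.8060}) = 0.1411
P_2 = 1/(1+e^{0.2976}) = 0.4261
P_3 = 1/(1+e^{0.0600}) = 0.4850
P_4 = 1/(1+e^{-1.7920}) = 0.8572
E[score] = 0.1411 + 0.4261 + 0.4850 + 0.8572 = 1.9094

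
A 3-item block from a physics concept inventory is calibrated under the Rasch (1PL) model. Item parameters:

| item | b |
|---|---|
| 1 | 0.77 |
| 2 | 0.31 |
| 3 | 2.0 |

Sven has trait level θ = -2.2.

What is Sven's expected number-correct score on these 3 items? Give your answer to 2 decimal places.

P(θ) = 1 / (1 + exp(−(θ − b)))
P_1 = 1/(1+e^{2.9700}) = 0.0488
P_2 = 1/(1+e^{2.5100}) = 0.0752
P_3 = 1/(1+e^{4.2000}) = 0.0148
E[score] = 0.0488 + 0.0752 + 0.0148 = 0.1387

0.14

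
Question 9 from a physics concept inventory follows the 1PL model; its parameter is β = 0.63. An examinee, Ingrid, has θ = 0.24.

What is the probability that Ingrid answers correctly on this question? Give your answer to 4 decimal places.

P(θ) = 1 / (1 + exp(−(θ − β)))
Exponent: (0.24 − 0.63) = -0.3900
1/(1 + e^{0.3900}) = 0.4037
P = 0.4037

0.4037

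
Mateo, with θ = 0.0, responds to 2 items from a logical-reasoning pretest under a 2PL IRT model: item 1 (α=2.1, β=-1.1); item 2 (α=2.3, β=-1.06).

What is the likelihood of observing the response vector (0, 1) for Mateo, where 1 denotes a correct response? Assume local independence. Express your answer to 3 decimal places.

0.083

P(θ) = 1 / (1 + exp(−α(θ − β)))
P_1 = 1/(1+e^{-2.3100}) = 0.9097
P_2 = 1/(1+e^{-2.4380}) = 0.9197
L = (1−P_1) × P_2 = 0.0903 × 0.9197 = 0.08305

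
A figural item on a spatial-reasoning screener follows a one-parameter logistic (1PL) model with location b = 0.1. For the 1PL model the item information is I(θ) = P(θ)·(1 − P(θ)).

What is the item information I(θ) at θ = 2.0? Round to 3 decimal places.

P = 1/(1+e^{-1.9000}) = 0.8699
P(1−P) = 0.8699 × 0.1301 = 0.1132
I = P(1−P) = 0.11318

0.113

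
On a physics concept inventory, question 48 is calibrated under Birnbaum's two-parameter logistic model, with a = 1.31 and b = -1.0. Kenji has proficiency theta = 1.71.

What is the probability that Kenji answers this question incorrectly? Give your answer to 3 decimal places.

P(theta) = 1 / (1 + exp(−a(theta − b)))
Exponent: 1.31 × (1.71 − (-1.0)) = 3.5501
1/(1 + e^{-3.5501}) = 0.9721
P(incorrect) = 1 − 0.9721 = 0.0279

0.028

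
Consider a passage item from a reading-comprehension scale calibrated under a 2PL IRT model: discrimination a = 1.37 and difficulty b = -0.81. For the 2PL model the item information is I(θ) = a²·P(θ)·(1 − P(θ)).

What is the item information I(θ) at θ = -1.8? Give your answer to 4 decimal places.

P = 1/(1+e^{1.3563}) = 0.2048
P(1−P) = 0.2048 × 0.7952 = 0.1629
I = a² × P(1−P) = 1.37² × 0.1629 = 0.30571

0.3057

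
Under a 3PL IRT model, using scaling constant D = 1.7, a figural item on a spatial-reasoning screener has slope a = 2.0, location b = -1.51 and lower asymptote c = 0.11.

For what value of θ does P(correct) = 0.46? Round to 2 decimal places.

P(θ) = c + (1 − c) · 1 / (1 + exp(−D·a(θ − b)))
Remove guessing floor: (0.46 − 0.11)/(1 − 0.11) = 0.3933
logit = ln(0.3933/0.6067) = -0.4336
θ = b + logit/(1.7·a) = -1.51 + (-0.4336)/3.4000 = -1.6375

-1.64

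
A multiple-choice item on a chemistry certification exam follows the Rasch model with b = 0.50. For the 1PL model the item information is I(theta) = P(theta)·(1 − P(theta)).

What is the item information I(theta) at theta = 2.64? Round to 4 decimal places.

P = 1/(1+e^{-2.1400}) = 0.8947
P(1−P) = 0.8947 × 0.1053 = 0.0942
I = P(1−P) = 0.09419

0.0942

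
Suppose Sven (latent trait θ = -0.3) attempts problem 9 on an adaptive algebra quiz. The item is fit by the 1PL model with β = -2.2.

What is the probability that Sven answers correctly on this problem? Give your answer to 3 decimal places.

0.870

P(θ) = 1 / (1 + exp(−(θ − β)))
Exponent: (-0.3 − (-2.2)) = 1.9000
1/(1 + e^{-1.9000}) = 0.8699
P = 0.8699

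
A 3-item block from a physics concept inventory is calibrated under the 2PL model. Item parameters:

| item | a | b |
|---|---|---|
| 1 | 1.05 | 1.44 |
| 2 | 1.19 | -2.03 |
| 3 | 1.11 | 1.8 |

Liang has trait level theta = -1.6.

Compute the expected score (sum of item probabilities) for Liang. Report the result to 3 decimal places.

0.687

P(theta) = 1 / (1 + exp(−a(theta − b)))
P_1 = 1/(1+e^{3.1920}) = 0.0395
P_2 = 1/(1+e^{-0.5117}) = 0.6252
P_3 = 1/(1+e^{3.7740}) = 0.0224
E[score] = 0.0395 + 0.6252 + 0.0224 = 0.6871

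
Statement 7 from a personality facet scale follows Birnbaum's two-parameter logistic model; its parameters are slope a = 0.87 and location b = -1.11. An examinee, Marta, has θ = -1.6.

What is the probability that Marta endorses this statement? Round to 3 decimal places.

0.395

P(θ) = 1 / (1 + exp(−a(θ − b)))
Exponent: 0.87 × (-1.6 − (-1.11)) = -0.4263
1/(1 + e^{0.4263}) = 0.3950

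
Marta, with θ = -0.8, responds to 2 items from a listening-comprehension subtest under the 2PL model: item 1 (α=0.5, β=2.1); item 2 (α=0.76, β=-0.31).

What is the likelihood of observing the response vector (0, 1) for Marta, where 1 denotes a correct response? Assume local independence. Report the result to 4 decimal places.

P(θ) = 1 / (1 + exp(−α(θ − β)))
P_1 = 1/(1+e^{1.4500}) = 0.1900
P_2 = 1/(1+e^{0.3724}) = 0.4080
L = (1−P_1) × P_2 = 0.8100 × 0.4080 = 0.33045

0.3304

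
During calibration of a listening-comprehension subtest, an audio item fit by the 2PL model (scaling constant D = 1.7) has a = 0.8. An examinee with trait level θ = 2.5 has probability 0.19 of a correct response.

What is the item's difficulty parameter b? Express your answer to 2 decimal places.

3.57

P(θ) = 1 / (1 + exp(−D·a(θ − b)))
logit(0.19) = ln(0.19/0.81) = -1.4500
b = θ − logit/(1.7·a) = 2.5 − (-1.4500)/1.3600 = 3.5662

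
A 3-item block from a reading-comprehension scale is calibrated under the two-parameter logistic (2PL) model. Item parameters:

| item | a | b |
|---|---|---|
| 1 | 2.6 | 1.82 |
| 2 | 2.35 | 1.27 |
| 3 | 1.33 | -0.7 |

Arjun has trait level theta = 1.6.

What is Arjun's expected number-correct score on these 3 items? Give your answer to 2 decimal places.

2.00

P(theta) = 1 / (1 + exp(−a(theta − b)))
P_1 = 1/(1+e^{0.5720}) = 0.3608
P_2 = 1/(1+e^{-0.7755}) = 0.6847
P_3 = 1/(1+e^{-3.0590}) = 0.9552
E[score] = 0.3608 + 0.6847 + 0.9552 = 2.0007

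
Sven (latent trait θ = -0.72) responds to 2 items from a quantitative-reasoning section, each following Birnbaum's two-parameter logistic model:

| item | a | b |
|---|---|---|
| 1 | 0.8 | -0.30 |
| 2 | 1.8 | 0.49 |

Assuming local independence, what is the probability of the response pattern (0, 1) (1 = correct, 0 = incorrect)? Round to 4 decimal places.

P(θ) = 1 / (1 + exp(−a(θ − b)))
P_1 = 1/(1+e^{0.3360}) = 0.4168
P_2 = 1/(1+e^{2.1780}) = 0.1017
L = (1−P_1) × P_2 = 0.5832 × 0.1017 = 0.05934

0.0593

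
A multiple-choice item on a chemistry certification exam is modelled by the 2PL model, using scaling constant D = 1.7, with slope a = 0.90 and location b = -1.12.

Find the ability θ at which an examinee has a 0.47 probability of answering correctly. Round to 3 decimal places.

P(θ) = 1 / (1 + exp(−D·a(θ − b)))
logit = ln(0.4700/0.5300) = -0.1201
θ = b + logit/(1.7·a) = -1.12 + (-0.1201)/1.5300 = -1.1985

-1.199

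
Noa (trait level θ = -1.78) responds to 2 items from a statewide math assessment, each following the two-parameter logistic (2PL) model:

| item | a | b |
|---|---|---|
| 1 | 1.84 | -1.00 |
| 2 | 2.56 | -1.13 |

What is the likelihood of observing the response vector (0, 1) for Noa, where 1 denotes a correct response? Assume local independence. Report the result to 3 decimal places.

0.129

P(θ) = 1 / (1 + exp(−a(θ − b)))
P_1 = 1/(1+e^{1.4352}) = 0.1923
P_2 = 1/(1+e^{1.6640}) = 0.1592
L = (1−P_1) × P_2 = 0.8077 × 0.1592 = 0.12861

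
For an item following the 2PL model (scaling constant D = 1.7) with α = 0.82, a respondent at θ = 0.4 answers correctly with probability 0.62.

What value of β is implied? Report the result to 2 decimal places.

0.05

P(θ) = 1 / (1 + exp(−D·α(θ − β)))
logit(0.62) = ln(0.62/0.38) = 0.4895
β = θ − logit/(1.7·α) = 0.4 − 0.4895/1.3940 = 0.0488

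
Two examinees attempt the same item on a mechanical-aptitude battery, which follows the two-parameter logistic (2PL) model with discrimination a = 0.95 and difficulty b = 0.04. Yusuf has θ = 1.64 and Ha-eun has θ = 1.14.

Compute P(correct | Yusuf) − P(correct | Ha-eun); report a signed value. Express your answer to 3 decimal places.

P(θ) = 1 / (1 + exp(−a(θ − b)))
P(Yusuf) = 0.8205  [exponent 1.5200]
P(Ha-eun) = 0.7398  [exponent 1.0450]
Difference = 0.8205 − 0.7398 = 0.0807

0.081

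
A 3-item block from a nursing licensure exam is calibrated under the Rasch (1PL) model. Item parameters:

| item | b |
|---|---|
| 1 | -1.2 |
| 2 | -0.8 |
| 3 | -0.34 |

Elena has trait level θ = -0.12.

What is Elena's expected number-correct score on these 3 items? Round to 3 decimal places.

1.965

P(θ) = 1 / (1 + exp(−(θ − b)))
P_1 = 1/(1+e^{-1.0800}) = 0.7465
P_2 = 1/(1+e^{-0.6800}) = 0.6637
P_3 = 1/(1+e^{-0.2200}) = 0.5548
E[score] = 0.7465 + 0.6637 + 0.5548 = 1.9650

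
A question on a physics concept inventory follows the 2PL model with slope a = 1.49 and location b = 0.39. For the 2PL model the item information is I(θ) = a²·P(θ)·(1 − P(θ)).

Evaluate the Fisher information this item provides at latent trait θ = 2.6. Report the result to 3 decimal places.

0.077

P = 1/(1+e^{-3.2929}) = 0.9642
P(1−P) = 0.9642 × 0.0358 = 0.0345
I = a² × P(1−P) = 1.49² × 0.0345 = 0.07667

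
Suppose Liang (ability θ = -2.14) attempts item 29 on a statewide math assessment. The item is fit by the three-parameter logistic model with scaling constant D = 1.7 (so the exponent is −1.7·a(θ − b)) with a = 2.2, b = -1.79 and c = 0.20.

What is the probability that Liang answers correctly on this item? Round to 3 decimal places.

P(θ) = c + (1 − c) · 1 / (1 + exp(−D·a(θ − b)))
Exponent: 1.7 × 2.2 × (-2.14 − (-1.79)) = -1.3090
1/(1 + e^{1.3090}) = 0.2127
P = 0.20 + 0.80 × 0.2127 = 0.3701

0.370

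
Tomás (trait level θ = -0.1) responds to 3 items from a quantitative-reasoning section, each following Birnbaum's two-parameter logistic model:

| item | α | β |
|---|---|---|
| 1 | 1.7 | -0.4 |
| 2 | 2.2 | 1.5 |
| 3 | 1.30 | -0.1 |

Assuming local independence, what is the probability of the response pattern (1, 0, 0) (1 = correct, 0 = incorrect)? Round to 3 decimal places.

0.303

P(θ) = 1 / (1 + exp(−α(θ − β)))
P_1 = 1/(1+e^{-0.5100}) = 0.6248
P_2 = 1/(1+e^{3.5200}) = 0.0287
P_3 = 1/(1+e^{0.0000}) = 0.5000
L = P_1 × (1−P_2) × (1−P_3) = 0.6248 × 0.9713 × 0.5000 = 0.30342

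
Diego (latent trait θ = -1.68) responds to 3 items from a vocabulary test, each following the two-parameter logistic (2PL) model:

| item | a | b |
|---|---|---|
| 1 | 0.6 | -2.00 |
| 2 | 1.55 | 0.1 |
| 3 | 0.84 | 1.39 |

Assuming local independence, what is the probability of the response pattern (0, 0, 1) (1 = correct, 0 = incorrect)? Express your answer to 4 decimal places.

0.0300

P(θ) = 1 / (1 + exp(−a(θ − b)))
P_1 = 1/(1+e^{-0.1920}) = 0.5479
P_2 = 1/(1+e^{2.7590}) = 0.0596
P_3 = 1/(1+e^{2.5788}) = 0.0705
L = (1−P_1) × (1−P_2) × P_3 = 0.4521 × 0.9404 × 0.0705 = 0.02998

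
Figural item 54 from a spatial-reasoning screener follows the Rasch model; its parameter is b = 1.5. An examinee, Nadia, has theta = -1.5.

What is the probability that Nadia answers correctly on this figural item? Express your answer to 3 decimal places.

0.047

P(theta) = 1 / (1 + exp(−(theta − b)))
Exponent: (-1.5 − 1.5) = -3.0000
1/(1 + e^{3.0000}) = 0.0474
P = 0.0474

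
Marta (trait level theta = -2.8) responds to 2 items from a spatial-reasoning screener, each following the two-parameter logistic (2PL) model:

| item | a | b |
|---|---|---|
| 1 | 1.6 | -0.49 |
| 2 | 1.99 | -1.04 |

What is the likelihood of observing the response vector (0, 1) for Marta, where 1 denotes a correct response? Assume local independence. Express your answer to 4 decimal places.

0.0285

P(theta) = 1 / (1 + exp(−a(theta − b)))
P_1 = 1/(1+e^{3.6960}) = 0.0242
P_2 = 1/(1+e^{3.5024}) = 0.0292
L = (1−P_1) × P_2 = 0.9758 × 0.0292 = 0.02854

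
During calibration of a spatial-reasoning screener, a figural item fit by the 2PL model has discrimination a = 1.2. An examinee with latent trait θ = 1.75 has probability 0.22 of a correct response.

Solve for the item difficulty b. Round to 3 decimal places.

P(θ) = 1 / (1 + exp(−a(θ − b)))
logit(0.22) = ln(0.22/0.78) = -1.2657
b = θ − logit/(a) = 1.75 − (-1.2657)/1.2000 = 2.8047

2.805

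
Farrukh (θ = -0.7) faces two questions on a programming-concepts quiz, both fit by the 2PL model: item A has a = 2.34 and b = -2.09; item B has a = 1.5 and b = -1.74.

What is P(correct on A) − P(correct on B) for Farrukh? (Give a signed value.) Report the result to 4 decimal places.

0.1364

P(θ) = 1 / (1 + exp(−a(θ − b)))
P_A = 0.9628
P_B = 0.8264
P_A − P_B = 0.1364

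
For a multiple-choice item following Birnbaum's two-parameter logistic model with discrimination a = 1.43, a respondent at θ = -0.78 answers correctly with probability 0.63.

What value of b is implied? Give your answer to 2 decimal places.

-1.15

P(θ) = 1 / (1 + exp(−a(θ − b)))
logit(0.63) = ln(0.63/0.37) = 0.5322
b = θ − logit/(a) = -0.78 − 0.5322/1.4300 = -1.1522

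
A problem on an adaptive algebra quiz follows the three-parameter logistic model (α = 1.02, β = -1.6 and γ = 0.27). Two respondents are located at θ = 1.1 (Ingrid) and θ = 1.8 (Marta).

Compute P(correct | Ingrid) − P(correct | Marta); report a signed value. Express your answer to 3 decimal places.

-0.022

P(θ) = γ + (1 − γ) · 1 / (1 + exp(−α(θ − β)))
P(Ingrid) = 0.9563  [exponent 2.7540]
P(Marta) = 0.9779  [exponent 3.4680]
Difference = 0.9563 − 0.9779 = -0.0216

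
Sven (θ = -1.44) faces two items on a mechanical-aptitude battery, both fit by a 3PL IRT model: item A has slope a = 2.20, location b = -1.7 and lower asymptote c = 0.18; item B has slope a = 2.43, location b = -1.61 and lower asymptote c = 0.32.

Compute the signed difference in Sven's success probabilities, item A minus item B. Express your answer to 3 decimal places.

P(θ) = c + (1 − c) · 1 / (1 + exp(−a(θ − b)))
P_A = 0.7042
P_B = 0.7292
P_A − P_B = -0.0251

-0.025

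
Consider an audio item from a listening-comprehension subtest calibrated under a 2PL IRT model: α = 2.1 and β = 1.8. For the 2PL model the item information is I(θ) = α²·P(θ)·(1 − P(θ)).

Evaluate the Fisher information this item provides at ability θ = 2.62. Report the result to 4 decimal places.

P = 1/(1+e^{-1.7220}) = 0.8484
P(1−P) = 0.8484 × 0.1516 = 0.1286
I = α² × P(1−P) = 2.1² × 0.1286 = 0.56725

0.5672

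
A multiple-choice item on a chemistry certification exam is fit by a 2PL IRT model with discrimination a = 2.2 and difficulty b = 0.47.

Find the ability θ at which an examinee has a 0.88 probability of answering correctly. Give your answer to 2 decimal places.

1.38

P(θ) = 1 / (1 + exp(−a(θ − b)))
logit = ln(0.8800/0.1200) = 1.9924
θ = b + logit/(a) = 0.47 + 1.9924/2.2000 = 1.3757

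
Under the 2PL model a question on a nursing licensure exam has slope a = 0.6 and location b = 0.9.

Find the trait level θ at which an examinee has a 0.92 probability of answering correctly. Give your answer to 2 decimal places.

4.97

P(θ) = 1 / (1 + exp(−a(θ − b)))
logit = ln(0.9200/0.0800) = 2.4423
θ = b + logit/(a) = 0.9 + 2.4423/0.6000 = 4.9706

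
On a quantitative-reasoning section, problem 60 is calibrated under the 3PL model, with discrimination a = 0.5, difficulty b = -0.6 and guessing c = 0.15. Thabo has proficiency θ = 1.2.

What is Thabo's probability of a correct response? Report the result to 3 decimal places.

P(θ) = c + (1 − c) · 1 / (1 + exp(−a(θ − b)))
Exponent: 0.5 × (1.2 − (-0.6)) = 0.9000
1/(1 + e^{-0.9000}) = 0.7109
P = 0.15 + 0.85 × 0.7109 = 0.7543

0.754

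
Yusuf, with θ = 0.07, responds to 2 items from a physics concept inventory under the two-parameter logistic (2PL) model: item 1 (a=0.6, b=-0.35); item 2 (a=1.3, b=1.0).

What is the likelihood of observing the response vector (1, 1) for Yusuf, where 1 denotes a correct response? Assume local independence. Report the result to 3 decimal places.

P(θ) = 1 / (1 + exp(−a(θ − b)))
P_1 = 1/(1+e^{-0.2520}) = 0.5627
P_2 = 1/(1+e^{1.2090}) = 0.2299
L = P_1 × P_2 = 0.5627 × 0.2299 = 0.12935

0.129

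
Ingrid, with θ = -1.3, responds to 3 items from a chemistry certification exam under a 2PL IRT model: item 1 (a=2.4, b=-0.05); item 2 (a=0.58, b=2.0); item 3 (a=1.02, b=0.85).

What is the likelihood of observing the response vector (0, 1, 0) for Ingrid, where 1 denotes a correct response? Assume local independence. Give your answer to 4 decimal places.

P(θ) = 1 / (1 + exp(−a(θ − b)))
P_1 = 1/(1+e^{3.0000}) = 0.0474
P_2 = 1/(1+e^{1.9140}) = 0.1285
P_3 = 1/(1+e^{2.1930}) = 0.1004
L = (1−P_1) × P_2 × (1−P_3) = 0.9526 × 0.1285 × 0.8996 = 0.11015

0.1101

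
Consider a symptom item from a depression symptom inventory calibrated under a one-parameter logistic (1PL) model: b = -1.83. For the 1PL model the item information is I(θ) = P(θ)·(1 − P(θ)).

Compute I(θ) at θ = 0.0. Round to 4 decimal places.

P = 1/(1+e^{-1.8300}) = 0.8618
P(1−P) = 0.8618 × 0.1382 = 0.1191
I = P(1−P) = 0.11913

0.1191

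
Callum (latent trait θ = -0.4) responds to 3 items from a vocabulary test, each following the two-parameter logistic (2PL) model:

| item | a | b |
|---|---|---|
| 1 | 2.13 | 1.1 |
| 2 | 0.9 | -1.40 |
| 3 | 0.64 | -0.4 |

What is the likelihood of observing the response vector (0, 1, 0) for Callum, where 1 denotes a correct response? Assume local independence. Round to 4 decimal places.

P(θ) = 1 / (1 + exp(−a(θ − b)))
P_1 = 1/(1+e^{3.1950}) = 0.0394
P_2 = 1/(1+e^{-0.9000}) = 0.7109
P_3 = 1/(1+e^{0.0000}) = 0.5000
L = (1−P_1) × P_2 × (1−P_3) = 0.9606 × 0.7109 × 0.5000 = 0.34149

0.3415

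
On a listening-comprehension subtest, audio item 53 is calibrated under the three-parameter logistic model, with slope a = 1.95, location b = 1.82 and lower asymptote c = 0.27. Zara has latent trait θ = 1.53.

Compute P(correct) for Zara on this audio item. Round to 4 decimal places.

0.5345

P(θ) = c + (1 − c) · 1 / (1 + exp(−a(θ − b)))
Exponent: 1.95 × (1.53 − 1.82) = -0.5655
1/(1 + e^{0.5655}) = 0.3623
P = 0.27 + 0.73 × 0.3623 = 0.5345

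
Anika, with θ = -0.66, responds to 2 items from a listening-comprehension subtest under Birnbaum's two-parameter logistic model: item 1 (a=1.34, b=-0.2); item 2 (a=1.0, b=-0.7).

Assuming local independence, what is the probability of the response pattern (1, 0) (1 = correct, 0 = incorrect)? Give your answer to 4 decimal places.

0.1718

P(θ) = 1 / (1 + exp(−a(θ − b)))
P_1 = 1/(1+e^{0.6164}) = 0.3506
P_2 = 1/(1+e^{-0.0400}) = 0.5100
L = P_1 × (1−P_2) = 0.3506 × 0.4900 = 0.17179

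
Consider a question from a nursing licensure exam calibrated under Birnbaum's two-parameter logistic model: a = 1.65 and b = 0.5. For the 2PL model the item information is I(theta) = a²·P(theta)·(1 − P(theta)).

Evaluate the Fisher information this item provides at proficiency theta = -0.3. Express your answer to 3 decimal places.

P = 1/(1+e^{1.3200}) = 0.2108
P(1−P) = 0.2108 × 0.7892 = 0.1664
I = a² × P(1−P) = 1.65² × 0.1664 = 0.45295

0.453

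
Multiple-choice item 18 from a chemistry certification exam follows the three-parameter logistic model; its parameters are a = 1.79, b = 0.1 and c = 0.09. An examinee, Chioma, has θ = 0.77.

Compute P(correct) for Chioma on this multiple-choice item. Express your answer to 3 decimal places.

P(θ) = c + (1 − c) · 1 / (1 + exp(−a(θ − b)))
Exponent: 1.79 × (0.77 − 0.1) = 1.1993
1/(1 + e^{-1.1993}) = 0.7684
P = 0.09 + 0.91 × 0.7684 = 0.7892

0.789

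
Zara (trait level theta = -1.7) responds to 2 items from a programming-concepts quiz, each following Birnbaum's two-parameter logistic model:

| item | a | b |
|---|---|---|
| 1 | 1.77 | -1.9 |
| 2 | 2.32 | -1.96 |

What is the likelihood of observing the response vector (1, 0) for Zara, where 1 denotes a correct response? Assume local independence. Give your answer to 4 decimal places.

P(theta) = 1 / (1 + exp(−a(theta − b)))
P_1 = 1/(1+e^{-0.3540}) = 0.5876
P_2 = 1/(1+e^{-0.6032}) = 0.6464
L = P_1 × (1−P_2) = 0.5876 × 0.3536 = 0.20778

0.2078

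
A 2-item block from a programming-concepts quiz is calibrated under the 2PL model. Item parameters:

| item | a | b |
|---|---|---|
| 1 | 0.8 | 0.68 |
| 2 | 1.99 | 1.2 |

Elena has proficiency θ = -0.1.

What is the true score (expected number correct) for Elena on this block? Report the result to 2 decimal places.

0.42

P(θ) = 1 / (1 + exp(−a(θ − b)))
P_1 = 1/(1+e^{0.6240}) = 0.3489
P_2 = 1/(1+e^{2.5870}) = 0.0700
E[score] = 0.3489 + 0.0700 = 0.4189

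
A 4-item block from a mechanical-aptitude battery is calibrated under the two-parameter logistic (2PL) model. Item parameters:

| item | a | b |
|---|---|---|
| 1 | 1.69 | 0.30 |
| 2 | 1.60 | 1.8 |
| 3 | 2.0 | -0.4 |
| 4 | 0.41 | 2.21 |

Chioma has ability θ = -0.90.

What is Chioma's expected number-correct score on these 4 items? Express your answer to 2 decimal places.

P(θ) = 1 / (1 + exp(−a(θ − b)))
P_1 = 1/(1+e^{2.0280}) = 0.1163
P_2 = 1/(1+e^{4.3200}) = 0.0131
P_3 = 1/(1+e^{1.0000}) = 0.2689
P_4 = 1/(1+e^{1.2751}) = 0.2184
E[score] = 0.1163 + 0.0131 + 0.2689 + 0.2184 = 0.6167

0.62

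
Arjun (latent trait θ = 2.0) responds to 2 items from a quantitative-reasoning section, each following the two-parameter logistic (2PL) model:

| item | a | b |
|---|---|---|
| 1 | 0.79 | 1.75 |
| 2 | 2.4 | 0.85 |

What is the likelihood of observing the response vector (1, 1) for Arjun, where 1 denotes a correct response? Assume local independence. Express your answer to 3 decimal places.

0.517

P(θ) = 1 / (1 + exp(−a(θ − b)))
P_1 = 1/(1+e^{-0.1975}) = 0.5492
P_2 = 1/(1+e^{-2.7600}) = 0.9405
L = P_1 × P_2 = 0.5492 × 0.9405 = 0.51652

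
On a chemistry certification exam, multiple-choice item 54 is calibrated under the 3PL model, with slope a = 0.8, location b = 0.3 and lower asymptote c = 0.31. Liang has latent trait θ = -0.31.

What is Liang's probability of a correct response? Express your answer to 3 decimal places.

0.572

P(θ) = c + (1 − c) · 1 / (1 + exp(−a(θ − b)))
Exponent: 0.8 × (-0.31 − 0.3) = -0.4880
1/(1 + e^{0.4880}) = 0.3804
P = 0.31 + 0.69 × 0.3804 = 0.5725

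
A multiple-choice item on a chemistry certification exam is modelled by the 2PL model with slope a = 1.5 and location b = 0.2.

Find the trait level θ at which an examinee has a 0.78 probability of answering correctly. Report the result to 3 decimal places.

P(θ) = 1 / (1 + exp(−a(θ − b)))
logit = ln(0.7800/0.2200) = 1.2657
θ = b + logit/(a) = 0.2 + 1.2657/1.5000 = 1.0438

1.044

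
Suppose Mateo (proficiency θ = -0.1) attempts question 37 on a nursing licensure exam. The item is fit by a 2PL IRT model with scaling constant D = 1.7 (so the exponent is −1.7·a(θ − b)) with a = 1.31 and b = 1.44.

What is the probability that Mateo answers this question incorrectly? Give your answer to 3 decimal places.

P(θ) = 1 / (1 + exp(−D·a(θ − b)))
Exponent: 1.7 × 1.31 × (-0.1 − 1.44) = -3.4296
1/(1 + e^{3.4296}) = 0.0314
P = 0.0314
P(incorrect) = 1 − 0.0314 = 0.9686

0.969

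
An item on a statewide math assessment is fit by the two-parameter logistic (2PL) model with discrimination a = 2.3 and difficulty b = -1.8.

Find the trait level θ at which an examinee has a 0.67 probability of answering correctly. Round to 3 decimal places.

P(θ) = 1 / (1 + exp(−a(θ − b)))
logit = ln(0.6700/0.3300) = 0.7082
θ = b + logit/(a) = -1.8 + 0.7082/2.3000 = -1.4921

-1.492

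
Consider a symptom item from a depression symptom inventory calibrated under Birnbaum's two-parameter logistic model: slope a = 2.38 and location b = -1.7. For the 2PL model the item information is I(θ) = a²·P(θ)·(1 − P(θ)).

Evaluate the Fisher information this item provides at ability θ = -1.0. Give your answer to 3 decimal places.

P = 1/(1+e^{-1.6660}) = 0.8410
P(1−P) = 0.8410 × 0.1590 = 0.1337
I = a² × P(1−P) = 2.38² × 0.1337 = 0.75728

0.757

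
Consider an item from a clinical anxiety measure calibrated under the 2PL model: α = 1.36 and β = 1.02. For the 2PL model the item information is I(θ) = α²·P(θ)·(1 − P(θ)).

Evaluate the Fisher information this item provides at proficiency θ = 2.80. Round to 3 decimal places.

P = 1/(1+e^{-2.4208}) = 0.9184
P(1−P) = 0.9184 × 0.0816 = 0.0749
I = α² × P(1−P) = 1.36² × 0.0749 = 0.13861

0.139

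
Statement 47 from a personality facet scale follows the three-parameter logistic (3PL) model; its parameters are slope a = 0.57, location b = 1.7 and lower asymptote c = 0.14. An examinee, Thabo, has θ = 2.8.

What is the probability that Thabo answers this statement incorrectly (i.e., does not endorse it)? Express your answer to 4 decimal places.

0.2994

P(θ) = c + (1 − c) · 1 / (1 + exp(−a(θ − b)))
Exponent: 0.57 × (2.8 − 1.7) = 0.6270
1/(1 + e^{-0.6270}) = 0.6518
P = 0.14 + 0.86 × 0.6518 = 0.7006
P(incorrect) = 1 − 0.7006 = 0.2994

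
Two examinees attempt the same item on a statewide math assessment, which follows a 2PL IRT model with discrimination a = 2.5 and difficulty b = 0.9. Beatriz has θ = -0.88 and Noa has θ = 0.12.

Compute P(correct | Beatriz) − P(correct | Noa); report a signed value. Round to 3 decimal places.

-0.113

P(θ) = 1 / (1 + exp(−a(θ − b)))
P(Beatriz) = 0.0115  [exponent -4.4500]
P(Noa) = 0.1246  [exponent -1.9500]
Difference = 0.0115 − 0.1246 = -0.1130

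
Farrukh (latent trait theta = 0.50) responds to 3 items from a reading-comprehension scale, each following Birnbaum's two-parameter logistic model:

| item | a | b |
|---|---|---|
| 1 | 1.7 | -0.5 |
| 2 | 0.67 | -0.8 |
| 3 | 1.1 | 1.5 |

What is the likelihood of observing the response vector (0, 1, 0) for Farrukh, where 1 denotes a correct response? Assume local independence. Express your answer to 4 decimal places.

0.0817

P(theta) = 1 / (1 + exp(−a(theta − b)))
P_1 = 1/(1+e^{-1.7000}) = 0.8455
P_2 = 1/(1+e^{-0.8710}) = 0.7050
P_3 = 1/(1+e^{1.1000}) = 0.2497
L = (1−P_1) × P_2 × (1−P_3) = 0.1545 × 0.7050 × 0.7503 = 0.08170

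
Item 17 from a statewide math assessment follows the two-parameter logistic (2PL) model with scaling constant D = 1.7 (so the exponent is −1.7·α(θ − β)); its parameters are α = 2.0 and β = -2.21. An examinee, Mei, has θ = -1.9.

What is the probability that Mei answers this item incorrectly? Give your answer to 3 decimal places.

P(θ) = 1 / (1 + exp(−D·α(θ − β)))
Exponent: 1.7 × 2.0 × (-1.9 − (-2.21)) = 1.0540
1/(1 + e^{-1.0540}) = 0.7415
P = 0.7415
P(incorrect) = 1 − 0.7415 = 0.2585

0.258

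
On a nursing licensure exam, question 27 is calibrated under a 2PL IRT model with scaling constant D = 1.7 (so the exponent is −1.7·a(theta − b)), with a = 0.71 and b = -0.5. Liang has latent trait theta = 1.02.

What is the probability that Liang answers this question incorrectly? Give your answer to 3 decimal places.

0.138

P(theta) = 1 / (1 + exp(−D·a(theta − b)))
Exponent: 1.7 × 0.71 × (1.02 − (-0.5)) = 1.8346
1/(1 + e^{-1.8346}) = 0.8623
P = 0.8623
P(incorrect) = 1 − 0.8623 = 0.1377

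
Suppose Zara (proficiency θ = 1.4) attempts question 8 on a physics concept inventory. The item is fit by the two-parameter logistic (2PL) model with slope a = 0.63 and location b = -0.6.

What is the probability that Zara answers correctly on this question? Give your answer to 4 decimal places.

P(θ) = 1 / (1 + exp(−a(θ − b)))
Exponent: 0.63 × (1.4 − (-0.6)) = 1.2600
1/(1 + e^{-1.2600}) = 0.7790

0.7790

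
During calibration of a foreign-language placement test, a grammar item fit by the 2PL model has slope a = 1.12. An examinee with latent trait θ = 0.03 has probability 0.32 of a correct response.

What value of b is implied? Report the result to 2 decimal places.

0.70

P(θ) = 1 / (1 + exp(−a(θ − b)))
logit(0.32) = ln(0.32/0.68) = -0.7538
b = θ − logit/(a) = 0.03 − (-0.7538)/1.1200 = 0.7030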